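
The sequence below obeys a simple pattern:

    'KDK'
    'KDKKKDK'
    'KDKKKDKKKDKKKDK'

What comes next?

s(k+1) = s(k)·K·s(k) — each term doubles the last with 'K' between the halves.
Doubling KDKKKDKKKDKKKDK with 'K' between the halves:

KDKKKDKKKDKKKDKKKDKKKDKKKDKKKDK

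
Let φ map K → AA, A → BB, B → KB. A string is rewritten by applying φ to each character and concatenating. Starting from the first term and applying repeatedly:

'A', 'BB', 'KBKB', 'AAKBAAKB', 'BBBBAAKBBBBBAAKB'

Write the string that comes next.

KBKBKBKBBBBBAAKBKBKBKBKBBBBBAAKB

Replace each of the 16 characters of BBBBAAKBBBBBAAKB in place — KB KB KB KB BB BB AA KB KB KB KB KB BB BB AA KB — and concatenate.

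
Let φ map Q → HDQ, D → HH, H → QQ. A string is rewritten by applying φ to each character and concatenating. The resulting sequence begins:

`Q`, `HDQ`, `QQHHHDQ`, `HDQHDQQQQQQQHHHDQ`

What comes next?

φ(HDQHDQQQQQQQHHHDQ) expands symbol-by-symbol to QQ HH HDQ QQ HH HDQ HDQ HDQ HDQ HDQ HDQ HDQ QQ QQ QQ HH HDQ; joining the 17 pieces gives the next term.

QQHHHDQQQHHHDQHDQHDQHDQHDQHDQHDQQQQQQQHHHDQ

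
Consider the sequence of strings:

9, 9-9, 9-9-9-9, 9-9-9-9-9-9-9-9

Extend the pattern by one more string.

9-9-9-9-9-9-9-9-9-9-9-9-9-9-9-9

Each string is two copies of the previous one joined by '-'.
So the next term is two copies of 9-9-9-9-9-9-9-9 with '-' between the halves.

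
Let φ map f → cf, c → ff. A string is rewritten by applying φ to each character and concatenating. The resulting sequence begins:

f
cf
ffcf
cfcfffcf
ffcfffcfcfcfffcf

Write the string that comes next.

φ(ffcfffcfcfcfffcf) expands symbol-by-symbol to cf cf ff cf cf cf ff cf ff cf ff cf cf cf ff cf; joining the 16 pieces gives the next term.

cfcfffcfcfcfffcfffcfffcfcfcfffcf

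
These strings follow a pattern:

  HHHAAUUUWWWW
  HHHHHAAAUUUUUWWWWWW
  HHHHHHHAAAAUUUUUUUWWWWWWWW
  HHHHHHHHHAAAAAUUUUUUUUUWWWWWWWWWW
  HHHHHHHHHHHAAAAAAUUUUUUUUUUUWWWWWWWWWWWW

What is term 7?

Term n consists of 2n+1 H's, followed by n+1 A's, followed by 2n+1 U's, followed by 2n+2 W's (n = 1, 2, …).
For term 7, n = 7, so the run lengths are 15, 8, 15, 16.

HHHHHHHHHHHHHHHAAAAAAAAUUUUUUUUUUUUUUUWWWWWWWWWWWWWWWW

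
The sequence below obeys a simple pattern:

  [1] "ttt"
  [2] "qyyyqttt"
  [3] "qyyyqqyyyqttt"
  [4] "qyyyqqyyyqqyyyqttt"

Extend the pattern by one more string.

qyyyqqyyyqqyyyqqyyyqttt

The strings grow by a fixed prefix qyyyq each time.
One more step from qyyyqqyyyqqyyyqttt gives the answer.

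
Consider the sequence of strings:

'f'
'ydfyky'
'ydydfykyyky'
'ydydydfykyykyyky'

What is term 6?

ydydydydydfykyykyykyykyyky

s(k+1) = yd·s(k)·yky, so each term gains yd as a prefix and yky as a suffix.
From ydydydfykyykyyky, 2 further steps: ydydydfykyykyyky → ydydydydfykyykyykyyky → (answer).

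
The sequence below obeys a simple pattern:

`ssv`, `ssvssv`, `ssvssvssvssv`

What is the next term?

Each string is two copies of the previous one concatenated.
One more doubling of ssvssvssvssv gives the answer.

ssvssvssvssvssvssvssvssv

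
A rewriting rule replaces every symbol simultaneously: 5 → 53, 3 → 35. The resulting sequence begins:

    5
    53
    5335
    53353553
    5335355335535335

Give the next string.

Rewriting the 16 symbols of 5335355335535335 one by one yields 53 35 35 53 35 53 53 35 35 53 53 35 53 35 35 53; concatenated:

53353553355353353553533553353553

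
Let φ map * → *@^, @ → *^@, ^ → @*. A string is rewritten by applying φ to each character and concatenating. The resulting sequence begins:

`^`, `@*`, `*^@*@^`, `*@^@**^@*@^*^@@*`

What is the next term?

φ(*@^@**^@*@^*^@@*) expands symbol-by-symbol to *@^ *^@ @* *^@ *@^ *@^ @* *^@ *@^ *^@ @* *@^ @* *^@ *^@ *@^; joining the 16 pieces gives the next term.

*@^*^@@**^@*@^*@^@**^@*@^*^@@**@^@**^@*^@*@^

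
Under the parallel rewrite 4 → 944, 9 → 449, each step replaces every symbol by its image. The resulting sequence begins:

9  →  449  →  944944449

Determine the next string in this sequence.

Rewriting each symbol of 944944449: 9→449, 4→944, 4→944, 9→449, 4→944, 4→944, 4→944, 4→944, 9→449, which concatenates to 449 944 944 449 944 944 944 944 449.

449944944449944944944944449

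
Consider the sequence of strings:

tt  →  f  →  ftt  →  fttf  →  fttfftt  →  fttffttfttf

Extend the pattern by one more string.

fttffttfttffttfftt

Each term (from the third on) is the previous term followed by the one before it: term 3 = f·tt = ftt.
So term 7 is fttffttfttf·fttfftt.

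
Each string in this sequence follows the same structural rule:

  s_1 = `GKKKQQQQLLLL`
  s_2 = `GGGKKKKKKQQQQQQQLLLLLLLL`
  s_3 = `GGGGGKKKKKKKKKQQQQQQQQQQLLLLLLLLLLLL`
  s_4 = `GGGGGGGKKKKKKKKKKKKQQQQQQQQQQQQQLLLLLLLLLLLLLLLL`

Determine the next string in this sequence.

The n-th term is 2n-1 G's then 3n K's then 3n+1 Q's then 4n L's (n = 1, 2, …).
At n = 5 the blocks have lengths 9, 15, 16, 20.

GGGGGGGGGKKKKKKKKKKKKKKKQQQQQQQQQQQQQQQQLLLLLLLLLLLLLLLLLLLL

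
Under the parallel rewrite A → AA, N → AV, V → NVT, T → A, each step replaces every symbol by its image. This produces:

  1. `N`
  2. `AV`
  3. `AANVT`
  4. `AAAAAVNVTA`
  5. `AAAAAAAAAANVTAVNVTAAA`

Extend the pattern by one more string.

Rewriting the 21 symbols of AAAAAAAAAANVTAVNVTAAA one by one yields AA AA AA AA AA AA AA AA AA AA AV NVT A AA NVT AV NVT A AA AA AA; concatenated:

AAAAAAAAAAAAAAAAAAAAAVNVTAAANVTAVNVTAAAAAAA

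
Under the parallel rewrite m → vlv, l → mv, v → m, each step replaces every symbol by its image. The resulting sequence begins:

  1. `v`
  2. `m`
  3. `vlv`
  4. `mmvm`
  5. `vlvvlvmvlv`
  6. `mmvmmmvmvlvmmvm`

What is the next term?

vlvvlvmvlvvlvvlvmvlvmmvmvlvvlvmvlv

Applying the rule to each of the 15 symbols of mmvmmmvmvlvmmvm gives the pieces vlv vlv m vlv vlv vlv m vlv m mv m vlv vlv m vlv, which concatenate to the answer.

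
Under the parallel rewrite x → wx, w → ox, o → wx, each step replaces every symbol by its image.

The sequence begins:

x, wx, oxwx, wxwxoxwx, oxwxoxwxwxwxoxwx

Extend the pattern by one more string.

wxwxoxwxwxwxoxwxoxwxoxwxwxwxoxwx

φ(oxwxoxwxwxwxoxwx) expands symbol-by-symbol to wx wx ox wx wx wx ox wx ox wx ox wx wx wx ox wx; joining the 16 pieces gives the next term.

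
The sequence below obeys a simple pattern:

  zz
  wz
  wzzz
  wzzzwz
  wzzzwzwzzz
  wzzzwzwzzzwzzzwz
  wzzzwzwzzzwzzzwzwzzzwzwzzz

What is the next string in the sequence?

Each term (from the third on) is the previous term followed by the one before it: term 3 = wz·zz = wzzz.
Continuing: wzzzwzwzzzwzzzwzwzzzwzwzzz · wzzzwzwzzzwzzzwz gives term 8.

wzzzwzwzzzwzzzwzwzzzwzwzzzwzzzwzwzzzwzzzwz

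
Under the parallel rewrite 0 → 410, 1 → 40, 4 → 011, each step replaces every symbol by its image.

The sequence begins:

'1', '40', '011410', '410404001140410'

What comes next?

Rewriting the 15 symbols of 410404001140410 one by one yields 011 40 410 011 410 011 410 410 40 40 011 410 011 40 410; concatenated:

01140410011410011410410404001141001140410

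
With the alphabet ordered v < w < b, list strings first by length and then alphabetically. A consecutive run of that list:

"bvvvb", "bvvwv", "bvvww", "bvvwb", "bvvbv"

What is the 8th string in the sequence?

Stepping forward 3 times from bvvbv: bvvbv → bvvbw → bvvbb, then the target.

bvwvv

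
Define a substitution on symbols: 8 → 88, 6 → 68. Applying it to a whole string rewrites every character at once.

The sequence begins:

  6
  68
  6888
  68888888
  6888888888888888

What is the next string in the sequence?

Applying the rule to each of the 16 symbols of 6888888888888888 gives the pieces 68 88 88 88 88 88 88 88 88 88 88 88 88 88 88 88, which concatenate to the answer.

68888888888888888888888888888888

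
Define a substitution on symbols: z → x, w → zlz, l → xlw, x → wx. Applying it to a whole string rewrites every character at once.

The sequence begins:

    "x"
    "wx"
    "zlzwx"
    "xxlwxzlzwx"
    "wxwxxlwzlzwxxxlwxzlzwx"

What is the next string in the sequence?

Applying the rule to each of the 22 symbols of wxwxxlwzlzwxxxlwxzlzwx gives the pieces zlz wx zlz wx wx xlw zlz x xlw x zlz wx wx wx xlw zlz wx x xlw x zlz wx, which concatenate to the answer.

zlzwxzlzwxwxxlwzlzxxlwxzlzwxwxwxxlwzlzwxxxlwxzlzwx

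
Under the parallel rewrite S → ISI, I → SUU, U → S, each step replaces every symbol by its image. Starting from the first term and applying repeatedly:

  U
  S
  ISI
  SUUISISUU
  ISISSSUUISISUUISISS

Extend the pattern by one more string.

Rewriting the 19 symbols of ISISSSUUISISUUISISS one by one yields SUU ISI SUU ISI ISI ISI S S SUU ISI SUU ISI S S SUU ISI SUU ISI ISI; concatenated:

SUUISISUUISIISIISISSSUUISISUUISISSSUUISISUUISIISI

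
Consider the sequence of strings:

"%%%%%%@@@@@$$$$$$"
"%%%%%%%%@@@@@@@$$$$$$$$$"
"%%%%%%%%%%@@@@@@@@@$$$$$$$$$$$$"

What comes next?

%%%%%%%%%%%%@@@@@@@@@@@$$$$$$$$$$$$$$$

Reading off run lengths: % runs 6, 8, 10; @ runs 5, 7, 9; $ runs 6, 9, 12 — each is linear in n, where the shown terms are n = 2, 3, 4.
For the next term, n = 5, so the run lengths are 12, 11, 15.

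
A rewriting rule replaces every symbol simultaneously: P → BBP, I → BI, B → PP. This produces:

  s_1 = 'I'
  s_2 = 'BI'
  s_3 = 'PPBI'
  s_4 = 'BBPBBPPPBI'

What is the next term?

PPPPBBPPPPPBBPBBPBBPPPBI

Apply φ to BBPBBPPPBI symbol by symbol: B→PP, B→PP, P→BBP, B→PP, B→PP, P→BBP, P→BBP, P→BBP, B→PP, I→BI; joined: PP PP BBP PP PP BBP BBP BBP PP BI.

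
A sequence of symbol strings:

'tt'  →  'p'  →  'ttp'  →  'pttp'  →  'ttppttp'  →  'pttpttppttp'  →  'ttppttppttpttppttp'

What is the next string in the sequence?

pttpttppttpttppttppttpttppttp

Each term (from the third on) is the two preceding terms concatenated in order: term 3 = tt·p = ttp.
So term 8 is pttpttppttp·ttppttppttpttppttp.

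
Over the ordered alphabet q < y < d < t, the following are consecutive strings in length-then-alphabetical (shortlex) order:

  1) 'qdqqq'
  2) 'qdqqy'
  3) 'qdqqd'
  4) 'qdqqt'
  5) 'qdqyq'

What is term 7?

Continuing the enumeration 2 steps past qdqyq: qdqyq → qdqyy → (answer).

qdqyd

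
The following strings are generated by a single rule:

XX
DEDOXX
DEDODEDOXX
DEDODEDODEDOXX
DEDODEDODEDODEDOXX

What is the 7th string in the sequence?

The strings grow by a fixed prefix DEDO each time.
From DEDODEDODEDODEDOXX, 2 further steps: DEDODEDODEDODEDOXX → DEDODEDODEDODEDODEDOXX → (answer).

DEDODEDODEDODEDODEDODEDOXX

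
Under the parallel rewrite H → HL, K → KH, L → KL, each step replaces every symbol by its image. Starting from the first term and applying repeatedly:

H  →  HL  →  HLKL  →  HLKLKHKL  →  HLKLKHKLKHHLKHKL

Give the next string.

φ(HLKLKHKLKHHLKHKL) expands symbol-by-symbol to HL KL KH KL KH HL KH KL KH HL HL KL KH HL KH KL; joining the 16 pieces gives the next term.

HLKLKHKLKHHLKHKLKHHLHLKLKHHLKHKL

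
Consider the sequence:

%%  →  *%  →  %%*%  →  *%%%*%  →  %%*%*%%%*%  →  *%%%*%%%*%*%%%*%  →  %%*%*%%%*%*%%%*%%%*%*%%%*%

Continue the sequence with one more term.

This is a Fibonacci-style word recurrence s(k) = s(k−2)·s(k−1): e.g. %%·*% = %%*%.
So term 8 is *%%%*%%%*%*%%%*%·%%*%*%%%*%*%%%*%%%*%*%%%*%.

*%%%*%%%*%*%%%*%%%*%*%%%*%*%%%*%%%*%*%%%*%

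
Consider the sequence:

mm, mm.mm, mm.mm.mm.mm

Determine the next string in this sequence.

s(k+1) = s(k)·.·s(k) — each term doubles the last with '.' between the halves.
One more doubling of mm.mm.mm.mm gives the answer.

mm.mm.mm.mm.mm.mm.mm.mm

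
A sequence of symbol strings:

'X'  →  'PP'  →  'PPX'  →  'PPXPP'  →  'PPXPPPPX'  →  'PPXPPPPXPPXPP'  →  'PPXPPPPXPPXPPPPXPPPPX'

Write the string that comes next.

PPXPPPPXPPXPPPPXPPPPXPPXPPPPXPPXPP

Each term (from the third on) is the previous term followed by the one before it: term 3 = PP·X = PPX.
Continuing: PPXPPPPXPPXPPPPXPPPPX · PPXPPPPXPPXPP gives term 8.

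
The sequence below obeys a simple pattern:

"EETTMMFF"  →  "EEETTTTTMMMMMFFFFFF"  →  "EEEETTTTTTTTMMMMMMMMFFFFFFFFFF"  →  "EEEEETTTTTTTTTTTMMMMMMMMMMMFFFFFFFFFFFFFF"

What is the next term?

The n-th term is n+1 E's then 3n-1 T's then 3n-1 M's then 4n-2 F's (n = 1, 2, …).
For the next term, n = 5, so the run lengths are 6, 14, 14, 18.

EEEEEETTTTTTTTTTTTTTMMMMMMMMMMMMMMFFFFFFFFFFFFFFFFFF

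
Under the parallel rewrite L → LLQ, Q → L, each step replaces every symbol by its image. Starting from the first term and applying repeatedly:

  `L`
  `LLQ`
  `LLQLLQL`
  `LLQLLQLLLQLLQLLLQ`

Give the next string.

LLQLLQLLLQLLQLLLQLLQLLQLLLQLLQLLLQLLQLLQL

Replace each of the 17 characters of LLQLLQLLLQLLQLLLQ in place — LLQ LLQ L LLQ LLQ L LLQ LLQ LLQ L LLQ LLQ L LLQ LLQ LLQ L — and concatenate.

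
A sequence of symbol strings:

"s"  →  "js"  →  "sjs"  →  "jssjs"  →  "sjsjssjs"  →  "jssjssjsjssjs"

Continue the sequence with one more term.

sjsjssjsjssjssjsjssjs

From term 3 onward, concatenate the second-to-last term with the last: s·js = sjs, js·sjs = jssjs, …
Continuing: sjsjssjs · jssjssjsjssjs gives term 7.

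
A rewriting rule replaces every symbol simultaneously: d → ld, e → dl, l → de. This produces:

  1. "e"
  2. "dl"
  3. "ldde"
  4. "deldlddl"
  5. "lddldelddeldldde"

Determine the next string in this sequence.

Replace each of the 16 characters of lddldelddeldldde in place — de ld ld de ld dl de ld ld dl de ld de ld ld dl — and concatenate.

deldlddelddldeldlddldelddeldlddl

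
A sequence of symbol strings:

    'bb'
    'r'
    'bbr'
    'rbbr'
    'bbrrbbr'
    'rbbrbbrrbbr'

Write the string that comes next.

bbrrbbrrbbrbbrrbbr

This is a Fibonacci-style word recurrence s(k) = s(k−2)·s(k−1): e.g. bb·r = bbr.
So term 7 is bbrrbbr·rbbrbbrrbbr.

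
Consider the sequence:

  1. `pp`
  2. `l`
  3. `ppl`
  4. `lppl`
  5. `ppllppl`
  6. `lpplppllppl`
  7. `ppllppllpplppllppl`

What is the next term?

This is a Fibonacci-style word recurrence s(k) = s(k−2)·s(k−1): e.g. pp·l = ppl.
The next term joins lpplppllppl and ppllppllpplppllppl.

lpplppllpplppllppllpplppllppl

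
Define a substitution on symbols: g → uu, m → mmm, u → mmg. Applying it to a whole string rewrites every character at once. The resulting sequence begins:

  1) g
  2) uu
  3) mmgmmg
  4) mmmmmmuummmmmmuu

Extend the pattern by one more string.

Rewriting the 16 symbols of mmmmmmuummmmmmuu one by one yields mmm mmm mmm mmm mmm mmm mmg mmg mmm mmm mmm mmm mmm mmm mmg mmg; concatenated:

mmmmmmmmmmmmmmmmmmmmgmmgmmmmmmmmmmmmmmmmmmmmgmmg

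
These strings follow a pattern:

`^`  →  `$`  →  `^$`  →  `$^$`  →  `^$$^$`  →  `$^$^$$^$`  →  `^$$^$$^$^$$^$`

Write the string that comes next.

This is a Fibonacci-style word recurrence s(k) = s(k−2)·s(k−1): e.g. ^·$ = ^$.
Continuing: $^$^$$^$ · ^$$^$$^$^$$^$ gives term 8.

$^$^$$^$^$$^$$^$^$$^$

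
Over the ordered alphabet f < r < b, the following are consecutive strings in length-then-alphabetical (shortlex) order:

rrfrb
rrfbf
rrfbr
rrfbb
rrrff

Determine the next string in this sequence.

rrrfr

The successor of rrrff increments the rightmost position that isn't already b and resets every position after it to f.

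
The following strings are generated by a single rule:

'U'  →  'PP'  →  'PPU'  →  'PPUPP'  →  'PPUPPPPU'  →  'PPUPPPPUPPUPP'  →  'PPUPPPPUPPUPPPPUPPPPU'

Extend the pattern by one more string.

This is a Fibonacci-style word recurrence s(k) = s(k−1)·s(k−2): e.g. PP·U = PPU.
Continuing: PPUPPPPUPPUPPPPUPPPPU · PPUPPPPUPPUPP gives term 8.

PPUPPPPUPPUPPPPUPPPPUPPUPPPPUPPUPP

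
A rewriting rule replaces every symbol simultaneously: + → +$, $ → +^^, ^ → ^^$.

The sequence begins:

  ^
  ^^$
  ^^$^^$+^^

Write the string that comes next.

Expanding ^^$^^$+^^: ^→^^$, ^→^^$, $→+^^, ^→^^$, ^→^^$, $→+^^, +→+$, ^→^^$, ^→^^$. Concatenated: ^^$ ^^$ +^^ ^^$ ^^$ +^^ +$ ^^$ ^^$.

^^$^^$+^^^^$^^$+^^+$^^$^^$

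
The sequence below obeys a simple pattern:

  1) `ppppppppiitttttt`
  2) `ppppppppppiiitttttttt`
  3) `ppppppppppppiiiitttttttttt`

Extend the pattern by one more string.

ppppppppppppppiiiiitttttttttttt

The n-th term is 2n+2 p's then n-1 i's then 2n t's, where the shown terms are n = 3, 4, 5.
For the next term, n = 6, so the run lengths are 14, 5, 12.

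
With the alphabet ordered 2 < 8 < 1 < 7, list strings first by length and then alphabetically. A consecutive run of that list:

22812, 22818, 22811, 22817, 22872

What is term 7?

Stepping forward 2 times from 22872: 22872 → 22878, then the target.

22871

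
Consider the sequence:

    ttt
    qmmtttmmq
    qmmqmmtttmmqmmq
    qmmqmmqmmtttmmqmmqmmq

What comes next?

qmmqmmqmmqmmtttmmqmmqmmqmmq

s(k+1) = qmm·s(k)·mmq, so each term gains qmm as a prefix and mmq as a suffix.
One more step from qmmqmmqmmtttmmqmmqmmq gives the answer.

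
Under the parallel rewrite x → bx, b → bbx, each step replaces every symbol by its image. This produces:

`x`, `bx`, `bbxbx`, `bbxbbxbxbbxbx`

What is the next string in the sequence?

bbxbbxbxbbxbbxbxbbxbxbbxbbxbxbbxbx

φ(bbxbbxbxbbxbx) expands symbol-by-symbol to bbx bbx bx bbx bbx bx bbx bx bbx bbx bx bbx bx; joining the 13 pieces gives the next term.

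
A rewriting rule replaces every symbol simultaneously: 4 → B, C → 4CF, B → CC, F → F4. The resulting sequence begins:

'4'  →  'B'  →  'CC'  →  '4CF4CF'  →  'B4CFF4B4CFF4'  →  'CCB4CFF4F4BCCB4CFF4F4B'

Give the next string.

φ(CCB4CFF4F4BCCB4CFF4F4B) expands symbol-by-symbol to 4CF 4CF CC B 4CF F4 F4 B F4 B CC 4CF 4CF CC B 4CF F4 F4 B F4 B CC; joining the 22 pieces gives the next term.

4CF4CFCCB4CFF4F4BF4BCC4CF4CFCCB4CFF4F4BF4BCC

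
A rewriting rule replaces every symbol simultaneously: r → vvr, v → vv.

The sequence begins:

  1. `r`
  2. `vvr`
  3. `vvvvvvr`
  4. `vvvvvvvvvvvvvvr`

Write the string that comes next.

Rewriting the 15 symbols of vvvvvvvvvvvvvvr one by one yields vv vv vv vv vv vv vv vv vv vv vv vv vv vv vvr; concatenated:

vvvvvvvvvvvvvvvvvvvvvvvvvvvvvvr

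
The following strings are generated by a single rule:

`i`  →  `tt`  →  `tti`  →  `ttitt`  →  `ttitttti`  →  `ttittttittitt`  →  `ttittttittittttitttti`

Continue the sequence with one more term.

ttittttittittttittttittittttittitt

Each term (from the third on) is the previous term followed by the one before it: term 3 = tt·i = tti.
The next term joins ttittttittittttitttti and ttittttittitt.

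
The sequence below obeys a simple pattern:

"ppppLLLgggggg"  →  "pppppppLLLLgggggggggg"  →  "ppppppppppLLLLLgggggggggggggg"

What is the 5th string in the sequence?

Reading off run lengths: p runs 4, 7, 10; L runs 3, 4, 5; g runs 6, 10, 14 — each is linear in n (n = 1, 2, …).
For term 5, n = 5, so the run lengths are 16, 7, 22.

ppppppppppppppppLLLLLLLgggggggggggggggggggggg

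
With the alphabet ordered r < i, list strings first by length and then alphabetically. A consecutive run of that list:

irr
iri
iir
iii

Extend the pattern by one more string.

iii is the last string of length 3, so the next is the first of length 4: r repeated 4 times.

rrrr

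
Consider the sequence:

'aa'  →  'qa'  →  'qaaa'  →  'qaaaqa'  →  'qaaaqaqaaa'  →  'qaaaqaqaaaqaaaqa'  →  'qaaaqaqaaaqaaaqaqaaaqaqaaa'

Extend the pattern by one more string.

qaaaqaqaaaqaaaqaqaaaqaqaaaqaaaqaqaaaqaaaqa

Each term (from the third on) is the previous term followed by the one before it: term 3 = qa·aa = qaaa.
So term 8 is qaaaqaqaaaqaaaqaqaaaqaqaaa·qaaaqaqaaaqaaaqa.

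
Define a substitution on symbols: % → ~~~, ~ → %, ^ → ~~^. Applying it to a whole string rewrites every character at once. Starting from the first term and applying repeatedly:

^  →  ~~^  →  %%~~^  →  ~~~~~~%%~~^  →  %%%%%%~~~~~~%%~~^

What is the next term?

Rewriting the 17 symbols of %%%%%%~~~~~~%%~~^ one by one yields ~~~ ~~~ ~~~ ~~~ ~~~ ~~~ % % % % % % ~~~ ~~~ % % ~~^; concatenated:

~~~~~~~~~~~~~~~~~~%%%%%%~~~~~~%%~~^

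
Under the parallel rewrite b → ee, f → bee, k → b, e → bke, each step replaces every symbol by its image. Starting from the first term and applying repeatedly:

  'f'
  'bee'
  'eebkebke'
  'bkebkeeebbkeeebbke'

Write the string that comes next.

Rewriting the 18 symbols of bkebkeeebbkeeebbke one by one yields ee b bke ee b bke bke bke ee ee b bke bke bke ee ee b bke; concatenated:

eebbkeeebbkebkebkeeeeebbkebkebkeeeeebbke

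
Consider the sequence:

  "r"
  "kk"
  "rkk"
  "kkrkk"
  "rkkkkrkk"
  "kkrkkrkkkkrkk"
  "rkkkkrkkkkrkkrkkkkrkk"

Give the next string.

From term 3 onward, concatenate the second-to-last term with the last: r·kk = rkk, kk·rkk = kkrkk, …
The next term joins kkrkkrkkkkrkk and rkkkkrkkkkrkkrkkkkrkk.

kkrkkrkkkkrkkrkkkkrkkkkrkkrkkkkrkk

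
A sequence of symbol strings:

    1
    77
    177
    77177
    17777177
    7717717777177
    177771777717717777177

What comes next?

Each term (from the third on) is the two preceding terms concatenated in order: term 3 = 1·77 = 177.
The next term joins 7717717777177 and 177771777717717777177.

7717717777177177771777717717777177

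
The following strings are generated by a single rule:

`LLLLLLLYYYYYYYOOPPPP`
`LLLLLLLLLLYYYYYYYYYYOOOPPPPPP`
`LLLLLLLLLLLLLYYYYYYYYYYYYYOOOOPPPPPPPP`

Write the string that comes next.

LLLLLLLLLLLLLLLLYYYYYYYYYYYYYYYYOOOOOPPPPPPPPPP

The n-th term is 3n+1 L's then 3n+1 Y's then n O's then 2n P's, where the shown terms are n = 2, 3, 4.
For the next term, n = 5, so the run lengths are 16, 16, 5, 10.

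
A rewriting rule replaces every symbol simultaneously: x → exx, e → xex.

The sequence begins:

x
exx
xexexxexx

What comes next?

exxxexexxxexexxexxxexexxexx

Rewriting each symbol of xexexxexx: x→exx, e→xex, x→exx, e→xex, x→exx, x→exx, e→xex, x→exx, x→exx, which concatenates to exx xex exx xex exx exx xex exx exx.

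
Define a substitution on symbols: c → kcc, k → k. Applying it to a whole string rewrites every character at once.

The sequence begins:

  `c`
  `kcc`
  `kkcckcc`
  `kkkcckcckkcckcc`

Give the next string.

kkkkcckcckkcckcckkkcckcckkcckcc

Replace each of the 15 characters of kkkcckcckkcckcc in place — k k k kcc kcc k kcc kcc k k kcc kcc k kcc kcc — and concatenate.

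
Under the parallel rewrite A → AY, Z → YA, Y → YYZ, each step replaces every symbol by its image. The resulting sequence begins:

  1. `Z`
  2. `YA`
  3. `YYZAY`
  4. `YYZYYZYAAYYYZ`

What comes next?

φ(YYZYYZYAAYYYZ) expands symbol-by-symbol to YYZ YYZ YA YYZ YYZ YA YYZ AY AY YYZ YYZ YYZ YA; joining the 13 pieces gives the next term.

YYZYYZYAYYZYYZYAYYZAYAYYYZYYZYYZYA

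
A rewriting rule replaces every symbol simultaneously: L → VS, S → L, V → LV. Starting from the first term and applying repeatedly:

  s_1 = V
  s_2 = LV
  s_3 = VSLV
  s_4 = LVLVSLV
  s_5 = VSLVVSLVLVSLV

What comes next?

LVLVSLVLVLVSLVVSLVLVSLV

Applying the rule to each of the 13 symbols of VSLVVSLVLVSLV gives the pieces LV L VS LV LV L VS LV VS LV L VS LV, which concatenate to the answer.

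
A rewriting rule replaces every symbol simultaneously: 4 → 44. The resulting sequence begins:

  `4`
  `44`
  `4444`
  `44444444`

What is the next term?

Rewriting each symbol of 44444444: 4→44, 4→44, 4→44, 4→44, 4→44, 4→44, 4→44, 4→44, which concatenates to 44 44 44 44 44 44 44 44.

4444444444444444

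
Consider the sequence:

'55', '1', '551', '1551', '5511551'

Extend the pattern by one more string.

This is a Fibonacci-style word recurrence s(k) = s(k−2)·s(k−1): e.g. 55·1 = 551.
The next term joins 1551 and 5511551.

15515511551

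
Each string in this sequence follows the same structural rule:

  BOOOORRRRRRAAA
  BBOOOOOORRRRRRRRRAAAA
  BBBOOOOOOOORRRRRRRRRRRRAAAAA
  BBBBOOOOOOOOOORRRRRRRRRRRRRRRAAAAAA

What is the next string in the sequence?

Each string has the form B^{n} O^{2n+2} R^{3n+3} A^{n+2} (n = 1, 2, …).
For the next term, n = 5, so the run lengths are 5, 12, 18, 7.

BBBBBOOOOOOOOOOOORRRRRRRRRRRRRRRRRRAAAAAAA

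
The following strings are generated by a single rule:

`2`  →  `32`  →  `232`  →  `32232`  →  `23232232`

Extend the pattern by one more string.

From term 3 onward, concatenate the second-to-last term with the last: 2·32 = 232, 32·232 = 32232, …
The next term joins 32232 and 23232232.

3223223232232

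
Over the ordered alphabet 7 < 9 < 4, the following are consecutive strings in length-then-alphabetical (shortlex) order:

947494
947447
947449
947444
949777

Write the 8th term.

949797

Stepping forward 3 times from 949777: 949777 → 949779 → 949774, then the target.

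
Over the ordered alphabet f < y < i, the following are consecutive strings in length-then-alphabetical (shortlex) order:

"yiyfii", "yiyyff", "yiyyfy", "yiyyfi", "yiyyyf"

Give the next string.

The successor of yiyyyf increments the rightmost position that isn't already i and resets every position after it to f.

yiyyyy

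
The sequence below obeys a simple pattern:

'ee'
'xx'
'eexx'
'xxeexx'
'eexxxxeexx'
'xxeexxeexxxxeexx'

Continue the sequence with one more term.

From term 3 onward, concatenate the second-to-last term with the last: ee·xx = eexx, xx·eexx = xxeexx, …
So term 7 is eexxxxeexx·xxeexxeexxxxeexx.

eexxxxeexxxxeexxeexxxxeexx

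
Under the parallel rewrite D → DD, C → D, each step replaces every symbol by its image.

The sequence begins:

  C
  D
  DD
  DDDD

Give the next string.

Apply φ to DDDD symbol by symbol: D→DD, D→DD, D→DD, D→DD; joined: DD DD DD DD.

DDDDDDDD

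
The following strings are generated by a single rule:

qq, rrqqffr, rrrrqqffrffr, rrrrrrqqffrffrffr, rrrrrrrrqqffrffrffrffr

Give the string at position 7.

rrrrrrrrrrrrqqffrffrffrffrffrffr

Every step adds rr to the front and ffr to the end of the previous string.
From rrrrrrrrqqffrffrffrffr, 2 further steps: rrrrrrrrqqffrffrffrffr → rrrrrrrrrrqqffrffrffrffrffr → (answer).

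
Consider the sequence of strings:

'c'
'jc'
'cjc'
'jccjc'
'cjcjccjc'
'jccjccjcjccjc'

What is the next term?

This is a Fibonacci-style word recurrence s(k) = s(k−2)·s(k−1): e.g. c·jc = cjc.
So term 7 is cjcjccjc·jccjccjcjccjc.

cjcjccjcjccjccjcjccjc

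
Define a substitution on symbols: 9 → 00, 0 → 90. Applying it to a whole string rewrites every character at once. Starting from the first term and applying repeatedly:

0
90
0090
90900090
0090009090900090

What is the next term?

Replace each of the 16 characters of 0090009090900090 in place — 90 90 00 90 90 90 00 90 00 90 00 90 90 90 00 90 — and concatenate.

90900090909000900090009090900090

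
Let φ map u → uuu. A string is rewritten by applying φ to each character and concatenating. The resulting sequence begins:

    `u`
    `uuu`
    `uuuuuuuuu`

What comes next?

uuuuuuuuuuuuuuuuuuuuuuuuuuu

Expanding uuuuuuuuu: u→uuu, u→uuu, u→uuu, u→uuu, u→uuu, u→uuu, u→uuu, u→uuu, u→uuu. Concatenated: uuu uuu uuu uuu uuu uuu uuu uuu uuu.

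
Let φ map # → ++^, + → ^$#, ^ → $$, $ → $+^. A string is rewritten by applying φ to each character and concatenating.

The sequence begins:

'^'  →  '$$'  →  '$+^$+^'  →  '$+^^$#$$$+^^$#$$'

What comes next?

Replace each of the 16 characters of $+^^$#$$$+^^$#$$ in place — $+^ ^$# $$ $$ $+^ ++^ $+^ $+^ $+^ ^$# $$ $$ $+^ ++^ $+^ $+^ — and concatenate.

$+^^$#$$$$$+^++^$+^$+^$+^^$#$$$$$+^++^$+^$+^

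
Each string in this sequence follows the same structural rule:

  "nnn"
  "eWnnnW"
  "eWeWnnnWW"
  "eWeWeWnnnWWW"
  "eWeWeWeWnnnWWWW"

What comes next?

s(k+1) = eW·s(k)·W, so each term gains eW as a prefix and W as a suffix.
So the next term is eW·eWeWeWeWnnnWWWW·W.

eWeWeWeWeWnnnWWWWW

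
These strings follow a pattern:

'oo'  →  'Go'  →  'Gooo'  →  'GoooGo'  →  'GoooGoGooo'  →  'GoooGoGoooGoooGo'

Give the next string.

GoooGoGoooGoooGoGoooGoGooo

This is a Fibonacci-style word recurrence s(k) = s(k−1)·s(k−2): e.g. Go·oo = Gooo.
Continuing: GoooGoGoooGoooGo · GoooGoGooo gives term 7.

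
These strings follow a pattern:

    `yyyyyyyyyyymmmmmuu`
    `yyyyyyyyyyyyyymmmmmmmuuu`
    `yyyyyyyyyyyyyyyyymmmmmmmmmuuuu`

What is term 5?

The n-th term is 3n+2 y's then 2n-1 m's then n-1 u's, where the shown terms are n = 3, 4, 5.
Setting n = 7 gives 23, 13, 6 characters in each block.

yyyyyyyyyyyyyyyyyyyyyyymmmmmmmmmmmmmuuuuuu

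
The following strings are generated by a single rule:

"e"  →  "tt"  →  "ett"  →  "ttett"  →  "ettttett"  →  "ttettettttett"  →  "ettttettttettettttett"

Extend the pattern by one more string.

ttettettttettettttettttettettttett

Each term (from the third on) is the two preceding terms concatenated in order: term 3 = e·tt = ett.
Continuing: ttettettttett · ettttettttettettttett gives term 8.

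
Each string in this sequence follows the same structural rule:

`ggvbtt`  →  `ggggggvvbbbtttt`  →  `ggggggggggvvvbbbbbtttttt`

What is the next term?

Term n consists of 4n-2 g's, followed by n v's, followed by 2n-1 b's, followed by 2n t's (n = 1, 2, …).
At n = 4 the blocks have lengths 14, 4, 7, 8.

ggggggggggggggvvvvbbbbbbbtttttttt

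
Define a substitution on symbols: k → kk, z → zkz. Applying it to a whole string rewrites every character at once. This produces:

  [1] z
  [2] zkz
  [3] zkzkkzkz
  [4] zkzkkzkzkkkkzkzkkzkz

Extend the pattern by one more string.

Rewriting the 20 symbols of zkzkkzkzkkkkzkzkkzkz one by one yields zkz kk zkz kk kk zkz kk zkz kk kk kk kk zkz kk zkz kk kk zkz kk zkz; concatenated:

zkzkkzkzkkkkzkzkkzkzkkkkkkkkzkzkkzkzkkkkzkzkkzkz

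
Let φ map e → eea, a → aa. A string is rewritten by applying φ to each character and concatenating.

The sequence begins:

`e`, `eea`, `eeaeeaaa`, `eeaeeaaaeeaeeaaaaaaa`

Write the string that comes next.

Applying the rule to each of the 20 symbols of eeaeeaaaeeaeeaaaaaaa gives the pieces eea eea aa eea eea aa aa aa eea eea aa eea eea aa aa aa aa aa aa aa, which concatenate to the answer.

eeaeeaaaeeaeeaaaaaaaeeaeeaaaeeaeeaaaaaaaaaaaaaaa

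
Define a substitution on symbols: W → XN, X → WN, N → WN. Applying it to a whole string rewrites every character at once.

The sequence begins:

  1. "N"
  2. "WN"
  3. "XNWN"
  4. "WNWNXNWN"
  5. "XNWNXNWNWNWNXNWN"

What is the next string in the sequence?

φ(XNWNXNWNWNWNXNWN) expands symbol-by-symbol to WN WN XN WN WN WN XN WN XN WN XN WN WN WN XN WN; joining the 16 pieces gives the next term.

WNWNXNWNWNWNXNWNXNWNXNWNWNWNXNWN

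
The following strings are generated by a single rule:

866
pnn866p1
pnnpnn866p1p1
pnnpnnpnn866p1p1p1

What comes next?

s(k+1) = pnn·s(k)·p1, so each term gains pnn as a prefix and p1 as a suffix.
Applying this once more to pnnpnnpnn866p1p1p1:

pnnpnnpnnpnn866p1p1p1p1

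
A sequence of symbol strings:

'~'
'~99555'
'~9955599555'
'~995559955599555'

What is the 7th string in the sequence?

~995559955599555995559955599555

The strings grow by a fixed suffix 99555 each time.
From ~995559955599555, 3 further steps: ~995559955599555 → ~99555995559955599555 → ~9955599555995559955599555 → (answer).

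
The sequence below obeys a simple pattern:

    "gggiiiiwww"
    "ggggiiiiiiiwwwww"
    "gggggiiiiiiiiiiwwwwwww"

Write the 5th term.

Term n consists of n+2 g's, followed by 3n+1 i's, followed by 2n+1 w's (n = 1, 2, …).
For term 5, n = 5, so the run lengths are 7, 16, 11.

gggggggiiiiiiiiiiiiiiiiwwwwwwwwwww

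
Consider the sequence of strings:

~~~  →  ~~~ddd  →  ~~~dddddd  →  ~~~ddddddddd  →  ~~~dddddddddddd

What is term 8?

Each term is the previous one with ddd appended.
From ~~~dddddddddddd, 3 further steps: ~~~dddddddddddd → ~~~ddddddddddddddd → ~~~dddddddddddddddddd → (answer).

~~~ddddddddddddddddddddd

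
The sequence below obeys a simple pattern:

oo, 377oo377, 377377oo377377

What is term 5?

Every step adds 377 to the front and 377 to the end of the previous string.
From 377377oo377377, 2 further steps: 377377oo377377 → 377377377oo377377377 → (answer).

377377377377oo377377377377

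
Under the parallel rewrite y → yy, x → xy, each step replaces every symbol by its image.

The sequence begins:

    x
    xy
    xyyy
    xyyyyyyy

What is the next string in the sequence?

xyyyyyyyyyyyyyyy

Rewriting each symbol of xyyyyyyy: x→xy, y→yy, y→yy, y→yy, y→yy, y→yy, y→yy, y→yy, which concatenates to xy yy yy yy yy yy yy yy.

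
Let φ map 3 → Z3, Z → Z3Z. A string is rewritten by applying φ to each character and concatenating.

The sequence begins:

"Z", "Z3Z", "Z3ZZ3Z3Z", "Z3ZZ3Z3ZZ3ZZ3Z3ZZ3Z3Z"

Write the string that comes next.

Z3ZZ3Z3ZZ3ZZ3Z3ZZ3Z3ZZ3ZZ3Z3ZZ3ZZ3Z3ZZ3Z3ZZ3ZZ3Z3ZZ3Z3Z

φ(Z3ZZ3Z3ZZ3ZZ3Z3ZZ3Z3Z) expands symbol-by-symbol to Z3Z Z3 Z3Z Z3Z Z3 Z3Z Z3 Z3Z Z3Z Z3 Z3Z Z3Z Z3 Z3Z Z3 Z3Z Z3Z Z3 Z3Z Z3 Z3Z; joining the 21 pieces gives the next term.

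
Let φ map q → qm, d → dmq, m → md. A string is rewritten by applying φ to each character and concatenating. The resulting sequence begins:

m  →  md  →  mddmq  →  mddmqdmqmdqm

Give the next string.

mddmqdmqmdqmdmqmdqmmddmqqmmd

Apply φ to mddmqdmqmdqm symbol by symbol: m→md, d→dmq, d→dmq, m→md, q→qm, d→dmq, m→md, q→qm, m→md, d→dmq, q→qm, m→md; joined: md dmq dmq md qm dmq md qm md dmq qm md.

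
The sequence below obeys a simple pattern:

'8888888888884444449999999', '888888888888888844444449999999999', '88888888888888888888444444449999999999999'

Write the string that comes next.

8888888888888888888888884444444449999999999999999

Reading off run lengths: 8 runs 12, 16, 20; 4 runs 6, 7, 8; 9 runs 7, 10, 13 — each is linear in n, where the shown terms are n = 3, 4, 5.
At n = 6 the blocks have lengths 24, 9, 16.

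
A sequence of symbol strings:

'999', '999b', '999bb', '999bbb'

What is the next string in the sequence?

999bbbb

Every step adds b to the end: s(k+1) = s(k)·b.
So the next term is 999bbb·b.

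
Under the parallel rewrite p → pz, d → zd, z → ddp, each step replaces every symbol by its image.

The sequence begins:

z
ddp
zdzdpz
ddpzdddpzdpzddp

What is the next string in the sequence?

zdzdpzddpzdzdzdpzddpzdpzddpzdzdpz

φ(ddpzdddpzdpzddp) expands symbol-by-symbol to zd zd pz ddp zd zd zd pz ddp zd pz ddp zd zd pz; joining the 15 pieces gives the next term.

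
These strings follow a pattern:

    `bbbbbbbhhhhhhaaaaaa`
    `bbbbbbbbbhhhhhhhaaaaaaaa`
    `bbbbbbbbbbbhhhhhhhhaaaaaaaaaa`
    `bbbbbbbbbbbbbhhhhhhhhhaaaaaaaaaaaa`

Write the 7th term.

bbbbbbbbbbbbbbbbbbbhhhhhhhhhhhhaaaaaaaaaaaaaaaaaa

Each string has the form b^{2n+1} h^{n+3} a^{2n}, where the shown terms are n = 3, 4, 5, 6.
For term 7, n = 9, so the run lengths are 19, 12, 18.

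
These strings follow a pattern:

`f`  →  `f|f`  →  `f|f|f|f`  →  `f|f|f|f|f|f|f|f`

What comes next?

Each string is two copies of the previous one joined by '|'.
Doubling f|f|f|f|f|f|f|f with '|' between the halves:

f|f|f|f|f|f|f|f|f|f|f|f|f|f|f|f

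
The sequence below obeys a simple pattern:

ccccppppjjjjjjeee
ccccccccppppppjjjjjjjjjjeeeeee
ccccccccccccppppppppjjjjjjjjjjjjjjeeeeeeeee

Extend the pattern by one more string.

Term n consists of 4n c's, followed by 2n+2 p's, followed by 4n+2 j's, followed by 3n e's (n = 1, 2, …).
Setting n = 4 gives 16, 10, 18, 12 characters in each block.

ccccccccccccccccppppppppppjjjjjjjjjjjjjjjjjjeeeeeeeeeeee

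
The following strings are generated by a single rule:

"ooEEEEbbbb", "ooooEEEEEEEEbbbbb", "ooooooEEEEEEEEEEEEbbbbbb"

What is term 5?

The n-th term is 2n o's then 4n E's then n+3 b's (n = 1, 2, …).
For term 5, n = 5, so the run lengths are 10, 20, 8.

ooooooooooEEEEEEEEEEEEEEEEEEEEbbbbbbbb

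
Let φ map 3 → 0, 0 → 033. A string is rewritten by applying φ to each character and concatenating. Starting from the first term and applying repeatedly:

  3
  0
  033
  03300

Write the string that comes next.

03300033033

Rewriting each symbol of 03300: 0→033, 3→0, 3→0, 0→033, 0→033, which concatenates to 033 0 0 033 033.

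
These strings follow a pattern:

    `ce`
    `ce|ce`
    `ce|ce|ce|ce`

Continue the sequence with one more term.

ce|ce|ce|ce|ce|ce|ce|ce

s(k+1) = s(k)·|·s(k) — each term doubles the last with '|' between the halves.
So the next term is two copies of ce|ce|ce|ce with '|' between the halves.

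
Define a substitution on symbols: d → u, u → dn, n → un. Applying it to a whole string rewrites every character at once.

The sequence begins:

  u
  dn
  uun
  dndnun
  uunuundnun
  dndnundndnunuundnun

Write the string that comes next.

uunuundnunuunuundnundndnunuundnun

Replace each of the 19 characters of dndnundndnunuundnun in place — u un u un dn un u un u un dn un dn dn un u un dn un — and concatenate.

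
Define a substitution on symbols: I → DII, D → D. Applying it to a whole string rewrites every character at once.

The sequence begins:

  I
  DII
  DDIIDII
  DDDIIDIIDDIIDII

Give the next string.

Rewriting the 15 symbols of DDDIIDIIDDIIDII one by one yields D D D DII DII D DII DII D D DII DII D DII DII; concatenated:

DDDDIIDIIDDIIDIIDDDIIDIIDDIIDII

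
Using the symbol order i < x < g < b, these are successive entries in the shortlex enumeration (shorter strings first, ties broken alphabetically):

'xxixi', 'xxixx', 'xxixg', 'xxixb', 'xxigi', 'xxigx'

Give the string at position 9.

xxibi

Stepping forward 3 times from xxigx: xxigx → xxigg → xxigb, then the target.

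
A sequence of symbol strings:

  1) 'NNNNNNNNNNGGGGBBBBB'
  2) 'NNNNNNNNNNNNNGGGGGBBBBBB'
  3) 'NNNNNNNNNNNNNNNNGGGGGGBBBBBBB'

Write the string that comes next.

NNNNNNNNNNNNNNNNNNNGGGGGGGBBBBBBBB

The n-th term is 3n+1 N's then n+1 G's then n+2 B's, where the shown terms are n = 3, 4, 5.
At n = 6 the blocks have lengths 19, 7, 8.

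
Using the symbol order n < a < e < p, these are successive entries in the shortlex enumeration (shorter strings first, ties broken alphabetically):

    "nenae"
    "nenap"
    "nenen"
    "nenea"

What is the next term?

Find the rightmost character of nenea below p, bump it to the next letter, and reset everything to its right to n.

nenee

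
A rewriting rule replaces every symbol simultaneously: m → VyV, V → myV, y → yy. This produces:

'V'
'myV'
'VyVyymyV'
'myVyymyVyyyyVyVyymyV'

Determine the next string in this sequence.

Rewriting the 20 symbols of myVyymyVyyyyVyVyymyV one by one yields VyV yy myV yy yy VyV yy myV yy yy yy yy myV yy myV yy yy VyV yy myV; concatenated:

VyVyymyVyyyyVyVyymyVyyyyyyyymyVyymyVyyyyVyVyymyV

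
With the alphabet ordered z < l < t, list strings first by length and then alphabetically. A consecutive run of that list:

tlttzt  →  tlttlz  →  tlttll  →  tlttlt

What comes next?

The successor of tlttlt increments the rightmost position that isn't already t and resets every position after it to z.

tltttz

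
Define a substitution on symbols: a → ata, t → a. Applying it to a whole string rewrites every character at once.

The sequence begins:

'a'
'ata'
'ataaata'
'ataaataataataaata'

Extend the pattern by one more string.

Rewriting the 17 symbols of ataaataataataaata one by one yields ata a ata ata ata a ata ata a ata ata a ata ata ata a ata; concatenated:

ataaataataataaataataaataataaataataataaata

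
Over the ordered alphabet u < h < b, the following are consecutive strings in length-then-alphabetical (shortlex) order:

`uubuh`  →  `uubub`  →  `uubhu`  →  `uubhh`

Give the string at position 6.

uubbu

Stepping forward 2 times from uubhh: uubhh → uubhb, then the target.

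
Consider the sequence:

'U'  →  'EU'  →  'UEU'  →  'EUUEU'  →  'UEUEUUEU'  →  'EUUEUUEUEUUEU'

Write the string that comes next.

UEUEUUEUEUUEUUEUEUUEU

From term 3 onward, concatenate the second-to-last term with the last: U·EU = UEU, EU·UEU = EUUEU, …
So term 7 is UEUEUUEU·EUUEUUEUEUUEU.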